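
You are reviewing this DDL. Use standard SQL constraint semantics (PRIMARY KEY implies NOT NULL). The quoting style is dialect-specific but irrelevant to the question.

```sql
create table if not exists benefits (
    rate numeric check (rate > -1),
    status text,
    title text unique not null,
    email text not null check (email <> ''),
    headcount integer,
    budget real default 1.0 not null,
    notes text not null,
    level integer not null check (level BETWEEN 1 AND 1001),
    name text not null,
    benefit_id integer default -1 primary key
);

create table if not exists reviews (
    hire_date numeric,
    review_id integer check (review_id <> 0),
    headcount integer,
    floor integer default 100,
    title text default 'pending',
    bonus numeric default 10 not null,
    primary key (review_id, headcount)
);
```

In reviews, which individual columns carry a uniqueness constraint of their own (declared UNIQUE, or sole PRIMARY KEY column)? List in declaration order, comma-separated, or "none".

none

- hire_date: no UNIQUE or single-column PK constraint.
- review_id: part of a composite PRIMARY KEY — only the tuple is unique, not this column on its own.
- headcount: part of a composite PRIMARY KEY — only the tuple is unique, not this column on its own.
- floor: no UNIQUE or single-column PK constraint.
- title: no UNIQUE or single-column PK constraint.
- bonus: no UNIQUE or single-column PK constraint.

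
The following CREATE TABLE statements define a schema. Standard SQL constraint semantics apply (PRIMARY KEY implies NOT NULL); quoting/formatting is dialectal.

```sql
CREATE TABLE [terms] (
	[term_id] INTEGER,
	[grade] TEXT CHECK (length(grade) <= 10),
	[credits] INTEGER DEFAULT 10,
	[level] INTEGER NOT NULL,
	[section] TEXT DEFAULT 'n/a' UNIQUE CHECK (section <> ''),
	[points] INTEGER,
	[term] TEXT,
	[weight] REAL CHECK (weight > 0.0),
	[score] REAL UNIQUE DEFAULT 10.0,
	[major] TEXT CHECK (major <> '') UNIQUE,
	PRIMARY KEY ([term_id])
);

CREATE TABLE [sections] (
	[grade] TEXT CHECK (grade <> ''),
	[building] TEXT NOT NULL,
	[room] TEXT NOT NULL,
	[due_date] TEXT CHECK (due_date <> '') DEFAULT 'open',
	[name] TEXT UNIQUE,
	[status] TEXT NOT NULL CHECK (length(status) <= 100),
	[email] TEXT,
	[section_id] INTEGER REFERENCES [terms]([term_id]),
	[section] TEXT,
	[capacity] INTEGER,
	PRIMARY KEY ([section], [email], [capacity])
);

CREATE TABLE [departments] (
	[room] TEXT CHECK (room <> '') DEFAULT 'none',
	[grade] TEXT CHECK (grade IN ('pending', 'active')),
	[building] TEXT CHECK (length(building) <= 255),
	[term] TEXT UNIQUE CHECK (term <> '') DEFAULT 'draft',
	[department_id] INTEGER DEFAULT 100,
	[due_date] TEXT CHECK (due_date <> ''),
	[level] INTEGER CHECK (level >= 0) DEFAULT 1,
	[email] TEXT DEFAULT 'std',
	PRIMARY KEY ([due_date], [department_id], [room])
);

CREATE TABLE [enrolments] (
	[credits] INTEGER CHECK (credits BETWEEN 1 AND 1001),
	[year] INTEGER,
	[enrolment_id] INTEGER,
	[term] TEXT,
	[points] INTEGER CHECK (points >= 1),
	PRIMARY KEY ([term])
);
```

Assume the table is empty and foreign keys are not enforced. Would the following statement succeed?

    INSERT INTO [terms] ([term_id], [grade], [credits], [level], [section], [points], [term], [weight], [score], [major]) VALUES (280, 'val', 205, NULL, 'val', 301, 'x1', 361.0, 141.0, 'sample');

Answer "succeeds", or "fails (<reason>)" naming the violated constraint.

level is explicitly set to NULL, but level is declared NOT NULL.

fails (NOT NULL on level)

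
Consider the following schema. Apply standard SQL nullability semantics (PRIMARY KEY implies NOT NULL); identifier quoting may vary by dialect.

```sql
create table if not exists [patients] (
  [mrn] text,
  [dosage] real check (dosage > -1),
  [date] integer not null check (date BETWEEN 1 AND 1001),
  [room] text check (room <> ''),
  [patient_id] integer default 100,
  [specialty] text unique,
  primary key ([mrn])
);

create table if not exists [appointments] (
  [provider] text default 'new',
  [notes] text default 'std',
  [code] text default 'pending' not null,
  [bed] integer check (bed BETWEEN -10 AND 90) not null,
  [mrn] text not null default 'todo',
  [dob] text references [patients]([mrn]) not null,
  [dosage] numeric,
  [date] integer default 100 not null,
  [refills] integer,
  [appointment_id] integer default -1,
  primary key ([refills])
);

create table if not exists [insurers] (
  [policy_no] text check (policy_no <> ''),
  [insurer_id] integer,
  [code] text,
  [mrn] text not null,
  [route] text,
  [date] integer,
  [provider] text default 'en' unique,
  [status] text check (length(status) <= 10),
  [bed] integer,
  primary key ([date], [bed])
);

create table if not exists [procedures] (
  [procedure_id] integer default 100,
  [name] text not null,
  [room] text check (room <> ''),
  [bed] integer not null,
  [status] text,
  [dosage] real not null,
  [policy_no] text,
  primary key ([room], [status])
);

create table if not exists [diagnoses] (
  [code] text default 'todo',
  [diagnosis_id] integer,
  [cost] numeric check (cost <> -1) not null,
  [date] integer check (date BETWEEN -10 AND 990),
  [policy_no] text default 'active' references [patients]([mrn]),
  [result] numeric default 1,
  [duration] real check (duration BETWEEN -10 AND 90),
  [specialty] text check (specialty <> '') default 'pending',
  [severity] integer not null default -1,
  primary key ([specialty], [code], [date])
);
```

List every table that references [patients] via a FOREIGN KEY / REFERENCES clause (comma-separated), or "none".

- appointments.dob references patients(mrn).
- diagnoses.policy_no references patients(mrn).

appointments, diagnoses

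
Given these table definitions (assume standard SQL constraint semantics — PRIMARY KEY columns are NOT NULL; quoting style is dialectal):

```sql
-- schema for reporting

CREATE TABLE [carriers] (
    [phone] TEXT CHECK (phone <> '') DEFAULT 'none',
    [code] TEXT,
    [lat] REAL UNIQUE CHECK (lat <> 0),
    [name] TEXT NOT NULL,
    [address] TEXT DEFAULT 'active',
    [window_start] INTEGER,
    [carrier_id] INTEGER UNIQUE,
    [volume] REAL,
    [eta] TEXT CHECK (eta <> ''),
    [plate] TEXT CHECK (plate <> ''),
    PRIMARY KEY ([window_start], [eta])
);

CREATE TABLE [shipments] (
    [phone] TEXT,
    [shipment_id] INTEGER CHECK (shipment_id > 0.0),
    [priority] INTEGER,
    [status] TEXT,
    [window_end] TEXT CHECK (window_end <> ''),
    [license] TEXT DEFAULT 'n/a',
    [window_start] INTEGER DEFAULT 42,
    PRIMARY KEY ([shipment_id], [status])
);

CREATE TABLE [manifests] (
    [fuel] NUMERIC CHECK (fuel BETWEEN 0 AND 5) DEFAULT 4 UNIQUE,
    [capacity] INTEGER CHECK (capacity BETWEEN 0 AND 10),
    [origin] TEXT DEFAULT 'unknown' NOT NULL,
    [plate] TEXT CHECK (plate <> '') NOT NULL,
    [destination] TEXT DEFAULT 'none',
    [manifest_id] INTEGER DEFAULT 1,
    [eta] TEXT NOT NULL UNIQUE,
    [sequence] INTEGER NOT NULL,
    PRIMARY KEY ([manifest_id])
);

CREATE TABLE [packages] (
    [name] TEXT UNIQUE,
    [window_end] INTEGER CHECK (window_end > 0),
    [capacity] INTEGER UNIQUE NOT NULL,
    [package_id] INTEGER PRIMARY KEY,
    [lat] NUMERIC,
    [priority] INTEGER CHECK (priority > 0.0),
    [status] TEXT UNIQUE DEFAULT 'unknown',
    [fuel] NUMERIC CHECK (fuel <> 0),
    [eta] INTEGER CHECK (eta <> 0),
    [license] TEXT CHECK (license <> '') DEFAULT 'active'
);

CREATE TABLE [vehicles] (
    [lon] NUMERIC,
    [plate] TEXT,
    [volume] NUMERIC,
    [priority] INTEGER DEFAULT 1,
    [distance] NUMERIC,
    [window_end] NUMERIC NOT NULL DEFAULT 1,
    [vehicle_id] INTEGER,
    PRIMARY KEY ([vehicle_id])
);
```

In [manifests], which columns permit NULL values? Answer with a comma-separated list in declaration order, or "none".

fuel, capacity, destination

- fuel: CHECK does not forbid NULL (a CHECK constraint passes when its expression is NULL) → nullable.
- capacity: CHECK does not forbid NULL (a CHECK constraint passes when its expression is NULL) → nullable.
- origin: declared NOT NULL → not nullable.
- plate: declared NOT NULL → not nullable.
- destination: DEFAULT only fills an omitted column; an explicit NULL is still allowed → nullable.
- manifest_id: part of the PRIMARY KEY, which implies NOT NULL → not nullable.
- eta: declared NOT NULL → not nullable.
- sequence: declared NOT NULL → not nullable.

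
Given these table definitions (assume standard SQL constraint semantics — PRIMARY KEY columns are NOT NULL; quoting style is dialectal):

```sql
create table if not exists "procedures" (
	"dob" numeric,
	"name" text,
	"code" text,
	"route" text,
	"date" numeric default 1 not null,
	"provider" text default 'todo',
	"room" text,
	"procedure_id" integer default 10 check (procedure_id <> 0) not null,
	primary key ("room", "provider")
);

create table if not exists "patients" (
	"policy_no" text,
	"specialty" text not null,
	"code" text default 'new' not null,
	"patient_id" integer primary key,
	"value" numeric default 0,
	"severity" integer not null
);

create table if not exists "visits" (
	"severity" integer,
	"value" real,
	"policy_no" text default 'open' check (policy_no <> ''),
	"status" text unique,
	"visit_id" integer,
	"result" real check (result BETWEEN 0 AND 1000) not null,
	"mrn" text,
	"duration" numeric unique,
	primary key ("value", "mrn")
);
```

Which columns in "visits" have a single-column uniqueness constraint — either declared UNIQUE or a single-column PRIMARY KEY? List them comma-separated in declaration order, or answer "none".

status, duration

- severity: no UNIQUE or single-column PK constraint.
- value: part of a composite PRIMARY KEY — only the tuple is unique, not this column on its own.
- policy_no: no UNIQUE or single-column PK constraint.
- status: declared UNIQUE → unique.
- visit_id: no UNIQUE or single-column PK constraint.
- result: no UNIQUE or single-column PK constraint.
- mrn: part of a composite PRIMARY KEY — only the tuple is unique, not this column on its own.
- duration: declared UNIQUE → unique.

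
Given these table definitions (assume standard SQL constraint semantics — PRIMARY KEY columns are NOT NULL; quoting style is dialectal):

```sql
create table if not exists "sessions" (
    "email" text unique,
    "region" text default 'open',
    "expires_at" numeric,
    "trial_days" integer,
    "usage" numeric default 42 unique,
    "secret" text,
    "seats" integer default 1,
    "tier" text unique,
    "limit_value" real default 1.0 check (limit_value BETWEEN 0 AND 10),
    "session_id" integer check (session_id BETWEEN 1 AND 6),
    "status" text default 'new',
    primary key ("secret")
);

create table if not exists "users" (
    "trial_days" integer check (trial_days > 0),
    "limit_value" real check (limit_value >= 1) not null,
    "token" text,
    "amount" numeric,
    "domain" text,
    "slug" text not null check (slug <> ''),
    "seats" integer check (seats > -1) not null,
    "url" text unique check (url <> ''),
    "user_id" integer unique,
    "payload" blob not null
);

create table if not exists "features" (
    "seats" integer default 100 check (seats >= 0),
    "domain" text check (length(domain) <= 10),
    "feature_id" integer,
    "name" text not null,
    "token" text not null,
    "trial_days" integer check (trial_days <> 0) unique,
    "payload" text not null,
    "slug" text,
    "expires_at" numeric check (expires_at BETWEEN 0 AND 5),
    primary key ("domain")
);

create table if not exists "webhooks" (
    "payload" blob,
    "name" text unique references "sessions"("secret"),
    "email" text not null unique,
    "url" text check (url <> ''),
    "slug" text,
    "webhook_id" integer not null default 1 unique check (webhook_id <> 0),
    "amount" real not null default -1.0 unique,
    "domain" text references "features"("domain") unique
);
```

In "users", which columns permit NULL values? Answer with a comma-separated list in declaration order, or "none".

- trial_days: CHECK does not forbid NULL (a CHECK constraint passes when its expression is NULL) → nullable.
- limit_value: declared NOT NULL → not nullable.
- token: no NOT NULL constraint applies → nullable.
- amount: no NOT NULL constraint applies → nullable.
- domain: no NOT NULL constraint applies → nullable.
- slug: declared NOT NULL → not nullable.
- seats: declared NOT NULL → not nullable.
- url: CHECK does not forbid NULL (a CHECK constraint passes when its expression is NULL) → nullable.
- user_id: UNIQUE does not imply NOT NULL → nullable.
- payload: declared NOT NULL → not nullable.

trial_days, token, amount, domain, url, user_id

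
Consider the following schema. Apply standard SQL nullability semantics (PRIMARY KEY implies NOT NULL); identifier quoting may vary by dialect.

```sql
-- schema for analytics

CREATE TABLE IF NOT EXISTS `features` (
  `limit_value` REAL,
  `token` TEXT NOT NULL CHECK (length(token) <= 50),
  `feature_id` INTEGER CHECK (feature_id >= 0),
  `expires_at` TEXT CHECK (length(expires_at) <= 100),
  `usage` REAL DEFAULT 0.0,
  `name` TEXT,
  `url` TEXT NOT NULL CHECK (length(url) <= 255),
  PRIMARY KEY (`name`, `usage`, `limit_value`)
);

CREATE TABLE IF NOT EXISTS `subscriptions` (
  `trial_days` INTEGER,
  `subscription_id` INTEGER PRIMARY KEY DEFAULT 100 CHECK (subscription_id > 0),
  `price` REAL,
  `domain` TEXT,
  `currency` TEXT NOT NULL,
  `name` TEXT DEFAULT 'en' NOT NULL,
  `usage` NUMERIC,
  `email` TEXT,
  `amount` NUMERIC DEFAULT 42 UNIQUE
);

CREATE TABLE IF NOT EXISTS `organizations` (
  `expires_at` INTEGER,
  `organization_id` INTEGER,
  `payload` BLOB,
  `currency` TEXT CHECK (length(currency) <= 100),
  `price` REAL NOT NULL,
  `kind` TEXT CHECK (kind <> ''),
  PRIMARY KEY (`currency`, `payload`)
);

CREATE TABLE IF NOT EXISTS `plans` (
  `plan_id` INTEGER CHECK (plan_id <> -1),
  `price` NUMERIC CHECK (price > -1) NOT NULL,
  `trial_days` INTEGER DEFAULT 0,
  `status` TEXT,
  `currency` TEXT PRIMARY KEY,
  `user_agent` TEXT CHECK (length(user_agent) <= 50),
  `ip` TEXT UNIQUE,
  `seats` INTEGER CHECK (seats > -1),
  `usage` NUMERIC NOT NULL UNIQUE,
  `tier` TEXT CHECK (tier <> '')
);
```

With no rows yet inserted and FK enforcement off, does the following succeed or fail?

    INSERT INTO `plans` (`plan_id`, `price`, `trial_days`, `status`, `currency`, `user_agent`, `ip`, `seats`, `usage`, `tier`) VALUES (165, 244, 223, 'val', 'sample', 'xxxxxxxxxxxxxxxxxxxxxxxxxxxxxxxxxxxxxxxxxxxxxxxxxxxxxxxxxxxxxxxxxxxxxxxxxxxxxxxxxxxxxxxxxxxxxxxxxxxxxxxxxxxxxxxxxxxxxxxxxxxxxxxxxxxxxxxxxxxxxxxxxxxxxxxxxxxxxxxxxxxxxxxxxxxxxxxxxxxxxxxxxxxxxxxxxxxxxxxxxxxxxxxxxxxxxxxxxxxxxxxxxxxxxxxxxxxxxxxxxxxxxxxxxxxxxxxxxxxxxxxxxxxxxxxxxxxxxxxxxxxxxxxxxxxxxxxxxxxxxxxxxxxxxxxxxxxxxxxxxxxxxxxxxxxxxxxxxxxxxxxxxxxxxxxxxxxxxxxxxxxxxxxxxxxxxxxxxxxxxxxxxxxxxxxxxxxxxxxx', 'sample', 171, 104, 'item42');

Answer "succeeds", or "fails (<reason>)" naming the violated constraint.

The value 'xxxxxxxxxxxxxxxxxxxxxxxxxxxxxxxxxxxxxxxxxxxxxxxxxxxxxxxxxxxxxxxxxxxxxxxxxxxxxxxxxxxxxxxxxxxxxxxxxxxxxxxxxxxxxxxxxxxxxxxxxxxxxxxxxxxxxxxxxxxxxxxxxxxxxxxxxxxxxxxxxxxxxxxxxxxxxxxxxxxxxxxxxxxxxxxxxxxxxxxxxxxxxxxxxxxxxxxxxxxxxxxxxxxxxxxxxxxxxxxxxxxxxxxxxxxxxxxxxxxxxxxxxxxxxxxxxxxxxxxxxxxxxxxxxxxxxxxxxxxxxxxxxxxxxxxxxxxxxxxxxxxxxxxxxxxxxxxxxxxxxxxxxxxxxxxxxxxxxxxxxxxxxxxxxxxxxxxxxxxxxxxxxxxxxxxxxxxxxxxx' for user_agent violates CHECK (length(user_agent) <= 50).

fails (CHECK on user_agent)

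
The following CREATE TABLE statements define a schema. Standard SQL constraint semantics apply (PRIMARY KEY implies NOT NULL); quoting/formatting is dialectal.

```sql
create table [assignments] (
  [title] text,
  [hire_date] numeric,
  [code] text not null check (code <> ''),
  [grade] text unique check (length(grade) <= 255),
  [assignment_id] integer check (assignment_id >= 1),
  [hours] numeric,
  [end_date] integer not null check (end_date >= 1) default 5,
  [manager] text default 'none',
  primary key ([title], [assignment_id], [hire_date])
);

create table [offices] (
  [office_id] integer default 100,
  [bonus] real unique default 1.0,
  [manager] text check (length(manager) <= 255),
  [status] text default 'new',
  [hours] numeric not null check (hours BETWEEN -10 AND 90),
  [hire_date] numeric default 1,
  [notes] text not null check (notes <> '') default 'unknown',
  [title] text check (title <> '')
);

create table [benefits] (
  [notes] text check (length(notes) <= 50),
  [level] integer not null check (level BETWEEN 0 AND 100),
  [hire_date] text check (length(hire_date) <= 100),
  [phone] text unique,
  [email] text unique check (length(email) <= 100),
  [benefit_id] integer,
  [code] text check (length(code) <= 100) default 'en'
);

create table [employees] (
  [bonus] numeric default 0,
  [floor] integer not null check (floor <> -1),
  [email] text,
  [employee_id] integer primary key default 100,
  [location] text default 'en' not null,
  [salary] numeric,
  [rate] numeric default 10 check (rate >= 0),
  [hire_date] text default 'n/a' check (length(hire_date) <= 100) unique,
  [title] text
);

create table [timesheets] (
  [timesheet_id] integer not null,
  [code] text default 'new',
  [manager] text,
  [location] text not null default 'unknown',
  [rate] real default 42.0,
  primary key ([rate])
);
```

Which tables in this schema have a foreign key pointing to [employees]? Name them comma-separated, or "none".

No REFERENCES clause anywhere in the schema names employees.

none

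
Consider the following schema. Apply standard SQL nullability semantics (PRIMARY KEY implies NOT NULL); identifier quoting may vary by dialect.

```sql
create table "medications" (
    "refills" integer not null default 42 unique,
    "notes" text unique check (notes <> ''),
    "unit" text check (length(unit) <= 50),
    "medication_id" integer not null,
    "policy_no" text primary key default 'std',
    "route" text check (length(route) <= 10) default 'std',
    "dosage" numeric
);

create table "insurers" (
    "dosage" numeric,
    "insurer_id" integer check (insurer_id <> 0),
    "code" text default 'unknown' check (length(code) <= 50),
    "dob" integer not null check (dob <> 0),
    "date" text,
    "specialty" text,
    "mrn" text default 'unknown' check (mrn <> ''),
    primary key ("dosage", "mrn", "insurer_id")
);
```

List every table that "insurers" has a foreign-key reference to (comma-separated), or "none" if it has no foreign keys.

No column in insurers has a REFERENCES clause.

none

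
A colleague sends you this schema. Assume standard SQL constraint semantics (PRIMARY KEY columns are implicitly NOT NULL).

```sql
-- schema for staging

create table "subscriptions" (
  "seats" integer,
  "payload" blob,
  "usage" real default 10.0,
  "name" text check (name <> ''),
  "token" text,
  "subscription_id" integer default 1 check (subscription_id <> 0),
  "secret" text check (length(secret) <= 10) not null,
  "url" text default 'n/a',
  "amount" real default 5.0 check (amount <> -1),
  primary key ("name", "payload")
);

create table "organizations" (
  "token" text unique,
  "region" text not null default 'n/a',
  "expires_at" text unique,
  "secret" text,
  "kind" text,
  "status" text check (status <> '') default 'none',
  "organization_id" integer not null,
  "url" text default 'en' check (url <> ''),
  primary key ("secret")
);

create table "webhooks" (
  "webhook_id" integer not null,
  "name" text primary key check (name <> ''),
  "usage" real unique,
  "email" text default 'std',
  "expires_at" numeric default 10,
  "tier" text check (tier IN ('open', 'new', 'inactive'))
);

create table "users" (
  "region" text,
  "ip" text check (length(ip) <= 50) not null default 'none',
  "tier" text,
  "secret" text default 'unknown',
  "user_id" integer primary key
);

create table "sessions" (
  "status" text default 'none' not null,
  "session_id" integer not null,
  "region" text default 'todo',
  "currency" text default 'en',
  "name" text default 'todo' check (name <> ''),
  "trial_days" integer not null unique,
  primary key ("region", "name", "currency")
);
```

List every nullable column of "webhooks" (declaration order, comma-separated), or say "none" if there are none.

- webhook_id: declared NOT NULL → not nullable.
- name: part of the PRIMARY KEY, which implies NOT NULL → not nullable.
- usage: UNIQUE does not imply NOT NULL → nullable.
- email: DEFAULT only fills an omitted column; an explicit NULL is still allowed → nullable.
- expires_at: DEFAULT only fills an omitted column; an explicit NULL is still allowed → nullable.
- tier: CHECK does not forbid NULL (a CHECK constraint passes when its expression is NULL) → nullable.

usage, email, expires_at, tier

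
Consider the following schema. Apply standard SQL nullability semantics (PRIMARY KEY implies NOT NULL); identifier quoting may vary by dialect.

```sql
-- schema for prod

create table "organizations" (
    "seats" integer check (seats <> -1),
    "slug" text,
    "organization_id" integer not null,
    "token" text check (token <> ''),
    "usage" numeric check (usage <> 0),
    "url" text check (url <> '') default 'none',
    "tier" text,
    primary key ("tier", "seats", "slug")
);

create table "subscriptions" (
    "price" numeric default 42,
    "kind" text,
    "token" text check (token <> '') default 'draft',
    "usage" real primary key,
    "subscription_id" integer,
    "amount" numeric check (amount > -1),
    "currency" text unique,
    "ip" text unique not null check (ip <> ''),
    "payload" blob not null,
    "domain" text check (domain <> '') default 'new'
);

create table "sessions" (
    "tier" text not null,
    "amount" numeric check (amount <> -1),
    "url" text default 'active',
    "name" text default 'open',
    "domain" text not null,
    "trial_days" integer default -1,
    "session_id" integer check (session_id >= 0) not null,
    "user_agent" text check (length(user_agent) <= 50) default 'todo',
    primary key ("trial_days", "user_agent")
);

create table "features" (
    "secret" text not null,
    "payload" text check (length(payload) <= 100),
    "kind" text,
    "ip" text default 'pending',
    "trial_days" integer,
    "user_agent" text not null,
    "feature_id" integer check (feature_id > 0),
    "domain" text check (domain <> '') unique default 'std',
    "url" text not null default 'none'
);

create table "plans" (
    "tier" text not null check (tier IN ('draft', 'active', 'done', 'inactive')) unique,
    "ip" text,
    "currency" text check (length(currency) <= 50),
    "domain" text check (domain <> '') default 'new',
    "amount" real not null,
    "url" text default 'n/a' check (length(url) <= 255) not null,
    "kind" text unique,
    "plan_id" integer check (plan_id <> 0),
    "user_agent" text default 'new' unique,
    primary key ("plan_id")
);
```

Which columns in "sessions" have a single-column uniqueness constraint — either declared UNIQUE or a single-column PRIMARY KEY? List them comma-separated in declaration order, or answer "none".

none

- tier: no UNIQUE or single-column PK constraint.
- amount: no UNIQUE or single-column PK constraint.
- url: no UNIQUE or single-column PK constraint.
- name: no UNIQUE or single-column PK constraint.
- domain: no UNIQUE or single-column PK constraint.
- trial_days: part of a composite PRIMARY KEY — only the tuple is unique, not this column on its own.
- session_id: no UNIQUE or single-column PK constraint.
- user_agent: part of a composite PRIMARY KEY — only the tuple is unique, not this column on its own.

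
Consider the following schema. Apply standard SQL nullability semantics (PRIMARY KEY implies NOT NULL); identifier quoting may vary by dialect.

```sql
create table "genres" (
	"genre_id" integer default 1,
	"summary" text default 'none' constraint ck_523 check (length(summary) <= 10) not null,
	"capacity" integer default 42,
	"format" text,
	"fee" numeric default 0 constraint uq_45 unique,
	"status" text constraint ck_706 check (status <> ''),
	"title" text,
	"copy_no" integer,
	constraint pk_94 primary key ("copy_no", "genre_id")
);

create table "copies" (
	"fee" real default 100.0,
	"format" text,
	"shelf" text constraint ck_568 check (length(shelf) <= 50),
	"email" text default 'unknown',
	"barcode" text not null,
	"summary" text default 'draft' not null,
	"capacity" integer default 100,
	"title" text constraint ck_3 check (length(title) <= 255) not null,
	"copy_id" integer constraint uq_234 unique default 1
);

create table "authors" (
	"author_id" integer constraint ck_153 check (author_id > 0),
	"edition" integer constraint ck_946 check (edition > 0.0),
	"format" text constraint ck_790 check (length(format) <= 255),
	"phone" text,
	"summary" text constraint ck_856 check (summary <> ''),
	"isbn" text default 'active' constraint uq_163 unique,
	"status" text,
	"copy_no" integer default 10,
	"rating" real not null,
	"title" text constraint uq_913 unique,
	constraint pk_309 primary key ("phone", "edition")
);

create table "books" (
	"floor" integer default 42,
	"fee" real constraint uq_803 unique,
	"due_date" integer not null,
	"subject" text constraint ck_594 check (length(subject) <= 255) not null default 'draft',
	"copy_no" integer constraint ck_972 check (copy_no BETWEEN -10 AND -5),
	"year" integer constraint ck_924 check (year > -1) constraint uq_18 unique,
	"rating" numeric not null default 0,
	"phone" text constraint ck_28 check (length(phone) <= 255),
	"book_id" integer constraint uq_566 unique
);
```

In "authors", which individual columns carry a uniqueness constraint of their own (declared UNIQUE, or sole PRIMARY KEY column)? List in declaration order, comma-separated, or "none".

isbn, title

- author_id: no UNIQUE or single-column PK constraint.
- edition: part of a composite PRIMARY KEY — only the tuple is unique, not this column on its own.
- format: no UNIQUE or single-column PK constraint.
- phone: part of a composite PRIMARY KEY — only the tuple is unique, not this column on its own.
- summary: no UNIQUE or single-column PK constraint.
- isbn: declared UNIQUE → unique.
- status: no UNIQUE or single-column PK constraint.
- copy_no: no UNIQUE or single-column PK constraint.
- rating: no UNIQUE or single-column PK constraint.
- title: declared UNIQUE → unique.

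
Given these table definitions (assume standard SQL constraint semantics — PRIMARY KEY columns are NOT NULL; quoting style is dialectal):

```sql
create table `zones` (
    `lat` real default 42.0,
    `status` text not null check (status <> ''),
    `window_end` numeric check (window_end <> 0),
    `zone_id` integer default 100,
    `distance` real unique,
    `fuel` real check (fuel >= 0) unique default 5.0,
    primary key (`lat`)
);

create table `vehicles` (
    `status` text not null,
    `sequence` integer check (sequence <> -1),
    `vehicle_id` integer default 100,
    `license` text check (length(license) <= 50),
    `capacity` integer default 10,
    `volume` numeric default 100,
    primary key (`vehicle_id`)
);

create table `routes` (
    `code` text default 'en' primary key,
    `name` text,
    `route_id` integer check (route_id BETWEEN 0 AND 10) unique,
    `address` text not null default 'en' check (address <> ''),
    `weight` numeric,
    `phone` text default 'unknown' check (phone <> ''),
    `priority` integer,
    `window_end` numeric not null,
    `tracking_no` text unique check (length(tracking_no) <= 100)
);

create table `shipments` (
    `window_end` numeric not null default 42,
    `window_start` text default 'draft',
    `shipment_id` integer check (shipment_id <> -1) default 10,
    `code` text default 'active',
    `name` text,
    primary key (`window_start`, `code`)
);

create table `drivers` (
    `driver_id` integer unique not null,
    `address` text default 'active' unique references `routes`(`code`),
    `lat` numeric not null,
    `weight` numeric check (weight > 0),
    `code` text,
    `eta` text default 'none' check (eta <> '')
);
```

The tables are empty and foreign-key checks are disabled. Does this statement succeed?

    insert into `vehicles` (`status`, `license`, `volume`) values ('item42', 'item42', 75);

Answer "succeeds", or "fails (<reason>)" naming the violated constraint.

succeeds

NOT NULL columns: status is supplied; vehicle_id defaults to 100.
CHECK constraints: 'item42' satisfies (length(license) <= 50).
No constraint is violated.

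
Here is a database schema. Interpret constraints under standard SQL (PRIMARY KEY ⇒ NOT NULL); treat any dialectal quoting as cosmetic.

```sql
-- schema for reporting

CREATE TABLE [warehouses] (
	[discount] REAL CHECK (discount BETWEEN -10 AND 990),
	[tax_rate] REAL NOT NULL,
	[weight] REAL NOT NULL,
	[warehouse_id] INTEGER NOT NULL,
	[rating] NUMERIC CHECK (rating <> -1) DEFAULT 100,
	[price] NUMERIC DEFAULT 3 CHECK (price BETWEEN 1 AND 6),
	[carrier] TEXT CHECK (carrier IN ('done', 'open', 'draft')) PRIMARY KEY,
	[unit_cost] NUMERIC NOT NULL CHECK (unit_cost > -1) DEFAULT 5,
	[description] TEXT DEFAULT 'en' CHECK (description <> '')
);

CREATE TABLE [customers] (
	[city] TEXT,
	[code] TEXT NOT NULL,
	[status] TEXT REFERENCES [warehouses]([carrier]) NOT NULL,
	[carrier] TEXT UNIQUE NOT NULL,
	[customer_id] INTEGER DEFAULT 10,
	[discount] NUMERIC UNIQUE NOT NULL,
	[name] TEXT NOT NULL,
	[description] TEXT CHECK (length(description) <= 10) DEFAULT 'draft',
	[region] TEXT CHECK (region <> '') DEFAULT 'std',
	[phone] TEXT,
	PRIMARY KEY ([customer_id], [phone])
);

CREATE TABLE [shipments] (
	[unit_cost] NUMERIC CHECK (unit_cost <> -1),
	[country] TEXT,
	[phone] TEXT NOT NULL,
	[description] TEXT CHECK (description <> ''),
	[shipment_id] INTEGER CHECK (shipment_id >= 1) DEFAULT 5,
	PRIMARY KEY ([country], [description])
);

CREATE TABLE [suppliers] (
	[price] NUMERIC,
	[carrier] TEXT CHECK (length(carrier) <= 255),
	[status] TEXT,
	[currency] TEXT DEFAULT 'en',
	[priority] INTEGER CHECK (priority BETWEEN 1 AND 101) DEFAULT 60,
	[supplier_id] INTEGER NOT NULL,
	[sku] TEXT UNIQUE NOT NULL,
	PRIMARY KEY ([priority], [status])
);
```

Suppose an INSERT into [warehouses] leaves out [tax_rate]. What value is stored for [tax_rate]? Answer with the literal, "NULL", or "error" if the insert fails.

tax_rate has no DEFAULT clause.
Omitting it would insert NULL, but it is declared NOT NULL, so the INSERT fails.

error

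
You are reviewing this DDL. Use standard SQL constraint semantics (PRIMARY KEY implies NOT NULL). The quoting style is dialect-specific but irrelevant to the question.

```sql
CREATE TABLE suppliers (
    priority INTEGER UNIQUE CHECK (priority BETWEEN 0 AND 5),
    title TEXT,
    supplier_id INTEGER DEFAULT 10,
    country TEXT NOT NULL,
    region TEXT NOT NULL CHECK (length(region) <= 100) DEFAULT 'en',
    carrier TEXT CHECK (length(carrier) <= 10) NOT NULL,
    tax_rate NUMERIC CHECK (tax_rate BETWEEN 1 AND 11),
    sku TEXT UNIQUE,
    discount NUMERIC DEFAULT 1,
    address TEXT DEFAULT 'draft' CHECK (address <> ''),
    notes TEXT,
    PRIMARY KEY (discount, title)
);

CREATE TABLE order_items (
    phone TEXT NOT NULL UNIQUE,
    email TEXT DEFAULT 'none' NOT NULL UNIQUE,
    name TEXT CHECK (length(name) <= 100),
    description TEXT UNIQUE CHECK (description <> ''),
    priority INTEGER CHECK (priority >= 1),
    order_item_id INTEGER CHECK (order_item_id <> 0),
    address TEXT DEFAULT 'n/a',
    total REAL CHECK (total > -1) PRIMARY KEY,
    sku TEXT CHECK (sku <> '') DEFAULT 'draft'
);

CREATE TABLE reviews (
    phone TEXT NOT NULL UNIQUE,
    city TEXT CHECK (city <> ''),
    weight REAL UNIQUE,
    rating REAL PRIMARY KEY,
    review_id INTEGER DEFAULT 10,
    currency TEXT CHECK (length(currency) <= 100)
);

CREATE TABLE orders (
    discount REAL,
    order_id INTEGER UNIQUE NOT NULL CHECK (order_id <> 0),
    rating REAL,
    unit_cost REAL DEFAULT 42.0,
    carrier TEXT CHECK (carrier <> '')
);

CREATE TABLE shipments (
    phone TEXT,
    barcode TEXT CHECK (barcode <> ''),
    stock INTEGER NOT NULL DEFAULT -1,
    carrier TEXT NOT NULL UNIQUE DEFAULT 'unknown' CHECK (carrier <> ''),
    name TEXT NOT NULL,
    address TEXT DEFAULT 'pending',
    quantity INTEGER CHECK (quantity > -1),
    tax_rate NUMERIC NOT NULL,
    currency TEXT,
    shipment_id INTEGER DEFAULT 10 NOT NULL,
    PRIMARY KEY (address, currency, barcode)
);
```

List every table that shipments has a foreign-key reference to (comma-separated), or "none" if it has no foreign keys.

No column in shipments has a REFERENCES clause.

none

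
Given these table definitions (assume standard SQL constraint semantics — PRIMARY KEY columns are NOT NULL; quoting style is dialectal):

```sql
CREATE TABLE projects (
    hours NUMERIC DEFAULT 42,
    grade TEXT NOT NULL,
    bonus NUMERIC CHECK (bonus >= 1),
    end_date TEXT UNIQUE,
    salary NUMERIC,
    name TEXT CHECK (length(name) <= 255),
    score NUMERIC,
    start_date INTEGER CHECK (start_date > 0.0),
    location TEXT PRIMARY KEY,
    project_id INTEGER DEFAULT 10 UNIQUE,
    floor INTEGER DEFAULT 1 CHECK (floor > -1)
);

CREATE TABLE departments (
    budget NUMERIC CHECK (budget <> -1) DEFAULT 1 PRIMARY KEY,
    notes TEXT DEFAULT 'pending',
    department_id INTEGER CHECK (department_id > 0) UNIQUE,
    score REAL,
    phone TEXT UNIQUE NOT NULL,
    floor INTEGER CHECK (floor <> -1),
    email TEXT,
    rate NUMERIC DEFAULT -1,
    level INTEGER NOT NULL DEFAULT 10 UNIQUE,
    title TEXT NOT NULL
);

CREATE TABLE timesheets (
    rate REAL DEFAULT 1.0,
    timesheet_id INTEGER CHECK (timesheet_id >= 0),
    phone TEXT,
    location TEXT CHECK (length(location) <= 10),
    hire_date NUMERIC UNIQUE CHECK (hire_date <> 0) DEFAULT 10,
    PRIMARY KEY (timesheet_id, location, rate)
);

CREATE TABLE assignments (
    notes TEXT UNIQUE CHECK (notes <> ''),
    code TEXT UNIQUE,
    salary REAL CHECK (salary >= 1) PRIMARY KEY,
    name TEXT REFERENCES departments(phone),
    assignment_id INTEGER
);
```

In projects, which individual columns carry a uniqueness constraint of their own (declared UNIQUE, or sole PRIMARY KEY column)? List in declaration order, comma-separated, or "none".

- hours: no UNIQUE or single-column PK constraint.
- grade: no UNIQUE or single-column PK constraint.
- bonus: no UNIQUE or single-column PK constraint.
- end_date: declared UNIQUE → unique.
- salary: no UNIQUE or single-column PK constraint.
- name: no UNIQUE or single-column PK constraint.
- score: no UNIQUE or single-column PK constraint.
- start_date: no UNIQUE or single-column PK constraint.
- location: single-column PRIMARY KEY → unique.
- project_id: declared UNIQUE → unique.
- floor: no UNIQUE or single-column PK constraint.

end_date, location, project_id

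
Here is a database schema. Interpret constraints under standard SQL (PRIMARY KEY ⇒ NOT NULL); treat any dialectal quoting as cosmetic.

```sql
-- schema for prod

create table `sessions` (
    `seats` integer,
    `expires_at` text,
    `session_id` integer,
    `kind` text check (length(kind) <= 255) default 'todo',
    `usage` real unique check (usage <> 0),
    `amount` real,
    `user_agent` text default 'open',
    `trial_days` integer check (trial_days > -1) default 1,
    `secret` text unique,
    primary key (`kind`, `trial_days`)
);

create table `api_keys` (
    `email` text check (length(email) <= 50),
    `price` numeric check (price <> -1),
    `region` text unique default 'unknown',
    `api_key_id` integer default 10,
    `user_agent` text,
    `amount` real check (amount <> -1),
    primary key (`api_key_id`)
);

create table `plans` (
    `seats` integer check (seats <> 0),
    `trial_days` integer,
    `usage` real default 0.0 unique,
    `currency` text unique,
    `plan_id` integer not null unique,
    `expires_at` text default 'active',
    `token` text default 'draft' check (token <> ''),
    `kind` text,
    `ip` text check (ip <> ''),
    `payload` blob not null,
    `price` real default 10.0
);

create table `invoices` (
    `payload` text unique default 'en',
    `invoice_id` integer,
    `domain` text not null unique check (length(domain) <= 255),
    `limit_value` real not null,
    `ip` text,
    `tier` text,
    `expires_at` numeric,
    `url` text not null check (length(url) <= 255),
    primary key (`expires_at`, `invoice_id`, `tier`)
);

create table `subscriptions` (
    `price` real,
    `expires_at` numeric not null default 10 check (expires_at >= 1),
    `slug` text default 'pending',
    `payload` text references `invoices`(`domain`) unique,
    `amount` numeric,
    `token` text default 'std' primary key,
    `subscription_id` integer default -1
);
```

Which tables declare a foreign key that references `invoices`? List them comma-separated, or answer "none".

- subscriptions.payload references invoices(domain).

subscriptions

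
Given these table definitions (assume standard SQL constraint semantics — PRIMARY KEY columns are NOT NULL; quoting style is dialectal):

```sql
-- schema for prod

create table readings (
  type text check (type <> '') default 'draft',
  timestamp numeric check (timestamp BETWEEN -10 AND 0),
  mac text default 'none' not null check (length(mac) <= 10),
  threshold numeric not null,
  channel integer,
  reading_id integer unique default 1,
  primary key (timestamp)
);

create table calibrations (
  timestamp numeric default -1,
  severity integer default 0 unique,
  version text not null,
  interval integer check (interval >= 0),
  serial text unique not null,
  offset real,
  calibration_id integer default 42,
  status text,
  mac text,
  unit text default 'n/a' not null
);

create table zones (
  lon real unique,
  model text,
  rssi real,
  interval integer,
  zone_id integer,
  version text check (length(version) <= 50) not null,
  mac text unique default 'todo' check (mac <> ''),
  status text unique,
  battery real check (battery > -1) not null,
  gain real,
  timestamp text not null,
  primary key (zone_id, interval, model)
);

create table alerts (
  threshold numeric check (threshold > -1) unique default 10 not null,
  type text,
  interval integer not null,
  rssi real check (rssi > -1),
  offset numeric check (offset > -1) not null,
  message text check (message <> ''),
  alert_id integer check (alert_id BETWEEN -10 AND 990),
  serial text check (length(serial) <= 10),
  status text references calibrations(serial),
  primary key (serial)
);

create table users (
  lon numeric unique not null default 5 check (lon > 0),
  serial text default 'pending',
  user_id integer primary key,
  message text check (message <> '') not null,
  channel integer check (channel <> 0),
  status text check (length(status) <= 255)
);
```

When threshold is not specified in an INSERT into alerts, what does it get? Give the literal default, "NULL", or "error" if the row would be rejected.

threshold has an explicit DEFAULT 10.
When the column is omitted from an INSERT, that default is used.

10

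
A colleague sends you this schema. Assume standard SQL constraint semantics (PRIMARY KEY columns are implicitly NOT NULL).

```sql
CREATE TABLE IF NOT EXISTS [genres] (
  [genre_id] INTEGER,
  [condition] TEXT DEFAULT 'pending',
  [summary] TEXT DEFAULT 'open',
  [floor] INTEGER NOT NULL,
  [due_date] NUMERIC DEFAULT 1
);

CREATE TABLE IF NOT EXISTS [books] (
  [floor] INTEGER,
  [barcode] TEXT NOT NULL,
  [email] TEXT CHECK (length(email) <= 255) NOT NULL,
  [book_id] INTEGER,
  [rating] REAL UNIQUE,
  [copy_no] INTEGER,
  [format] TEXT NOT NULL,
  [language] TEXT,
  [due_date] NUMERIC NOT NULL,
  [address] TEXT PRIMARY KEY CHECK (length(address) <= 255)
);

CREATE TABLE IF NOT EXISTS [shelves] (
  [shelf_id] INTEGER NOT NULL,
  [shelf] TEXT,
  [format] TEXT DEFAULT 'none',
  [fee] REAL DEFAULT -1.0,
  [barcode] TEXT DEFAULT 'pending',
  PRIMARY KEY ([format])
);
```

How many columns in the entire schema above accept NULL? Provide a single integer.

12

genres: 4 nullable (genre_id, condition, summary, due_date — PK none and explicit NOT NULL columns excluded).
books: 5 nullable (floor, book_id, rating, copy_no, language — PK (address) and explicit NOT NULL columns excluded).
shelves: 3 nullable (shelf, fee, barcode — PK (format) and explicit NOT NULL columns excluded).
Total: 4 + 5 + 3 = 12.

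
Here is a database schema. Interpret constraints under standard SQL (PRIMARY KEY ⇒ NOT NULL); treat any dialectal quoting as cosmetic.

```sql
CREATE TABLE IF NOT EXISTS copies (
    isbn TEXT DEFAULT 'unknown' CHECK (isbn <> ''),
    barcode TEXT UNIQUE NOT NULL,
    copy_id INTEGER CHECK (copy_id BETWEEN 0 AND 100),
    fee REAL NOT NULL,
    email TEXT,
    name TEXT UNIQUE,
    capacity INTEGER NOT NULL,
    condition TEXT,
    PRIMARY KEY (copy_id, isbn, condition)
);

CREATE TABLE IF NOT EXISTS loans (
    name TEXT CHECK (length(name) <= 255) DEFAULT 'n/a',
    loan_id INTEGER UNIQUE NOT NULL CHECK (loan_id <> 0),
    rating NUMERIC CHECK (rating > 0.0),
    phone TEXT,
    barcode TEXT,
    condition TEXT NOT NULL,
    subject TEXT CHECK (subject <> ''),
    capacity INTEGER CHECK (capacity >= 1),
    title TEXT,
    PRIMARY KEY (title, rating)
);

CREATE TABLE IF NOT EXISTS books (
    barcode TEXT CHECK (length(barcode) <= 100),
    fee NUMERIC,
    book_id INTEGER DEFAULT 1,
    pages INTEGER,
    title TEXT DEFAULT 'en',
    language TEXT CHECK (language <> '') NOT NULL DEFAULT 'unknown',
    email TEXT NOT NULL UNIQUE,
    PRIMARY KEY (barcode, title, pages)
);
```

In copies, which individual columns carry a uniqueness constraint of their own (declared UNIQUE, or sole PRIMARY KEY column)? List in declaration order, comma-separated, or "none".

barcode, name

- isbn: part of a composite PRIMARY KEY — only the tuple is unique, not this column on its own.
- barcode: declared UNIQUE → unique.
- copy_id: part of a composite PRIMARY KEY — only the tuple is unique, not this column on its own.
- fee: no UNIQUE or single-column PK constraint.
- email: no UNIQUE or single-column PK constraint.
- name: declared UNIQUE → unique.
- capacity: no UNIQUE or single-column PK constraint.
- condition: part of a composite PRIMARY KEY — only the tuple is unique, not this column on its own.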